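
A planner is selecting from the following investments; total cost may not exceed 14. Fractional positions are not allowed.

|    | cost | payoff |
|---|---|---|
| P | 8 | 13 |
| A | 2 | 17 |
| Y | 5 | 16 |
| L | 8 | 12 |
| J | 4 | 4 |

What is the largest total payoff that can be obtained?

Allowing fractional choices, the relaxed optimum would be about 44.4, but investments are indivisible.
P + A + J: cost 8 + 2 + 4 = 14 ≤ 14, payoff 13 + 17 + 4 = 34.
A + Y: cost 2 + 5 = 7 ≤ 14, payoff 17 + 16 = 33.
A + Y + J: cost 2 + 5 + 4 = 11 ≤ 14, payoff 17 + 16 + 4 = 37.
Best is A, Y, and J with total payoff 37.

37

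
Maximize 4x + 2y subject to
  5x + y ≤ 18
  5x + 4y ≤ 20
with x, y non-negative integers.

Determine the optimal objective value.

(x,y)=(3,1) is feasible, giving 14.
(x,y)=(3,0) is feasible, giving 12.
(x,y)=(2,2) is feasible, giving 12.
Maximum is 14 at (x,y)=(3,1).

14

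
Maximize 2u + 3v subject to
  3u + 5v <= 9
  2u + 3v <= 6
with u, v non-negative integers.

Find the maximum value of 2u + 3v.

(u,v)=(3,0): 3·3+5·0=9≤9, 2·3+3·0=6≤6, objective 6.
(u,v)=(2,0): 3·2+5·0=6≤9, 2·2+3·0=4≤6, objective 4.
The best lattice point is (3,0), giving 6.

6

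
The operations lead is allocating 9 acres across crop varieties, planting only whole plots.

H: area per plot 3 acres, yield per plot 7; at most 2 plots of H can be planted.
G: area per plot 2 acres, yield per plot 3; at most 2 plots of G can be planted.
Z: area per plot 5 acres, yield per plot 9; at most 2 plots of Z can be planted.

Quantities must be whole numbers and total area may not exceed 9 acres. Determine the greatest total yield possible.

This is a bounded integer knapsack.
H has the best ratio (7/3); taking only H gives at most 2×7 = 14 (stopped by the supply cap of 2).
Mixing does better — 2×H and 1×G: area 8 ≤ 9, yield 2·7 + 1·3 = 17.

17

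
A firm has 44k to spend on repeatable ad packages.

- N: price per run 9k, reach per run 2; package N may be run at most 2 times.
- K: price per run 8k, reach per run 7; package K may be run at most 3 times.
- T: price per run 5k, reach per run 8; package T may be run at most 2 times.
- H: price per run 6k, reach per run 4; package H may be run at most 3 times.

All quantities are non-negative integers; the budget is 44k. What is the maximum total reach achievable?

Take 2×K, 2×T, and 3×H: price 44 ≤ 44, reach 2·7 + 2·8 + 3·4 = 42.
T has the best ratio (8/5) and is taken to its limit of 2; remaining capacity is filled optimally with the others.

42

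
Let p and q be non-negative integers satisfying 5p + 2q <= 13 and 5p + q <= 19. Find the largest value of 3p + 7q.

42

Relaxing integrality, the LP optimum is 45.50 at (p,q) = (0, 6.5), which is not an integer point.
(p,q)=(0,6): 5·0+2·6=12≤13, 5·0+1·6=6≤19, objective 42.
(p,q)=(0,5): 5·0+2·5=10≤13, 5·0+1·5=5≤19, objective 35.
The best lattice point is (0,6), giving 42.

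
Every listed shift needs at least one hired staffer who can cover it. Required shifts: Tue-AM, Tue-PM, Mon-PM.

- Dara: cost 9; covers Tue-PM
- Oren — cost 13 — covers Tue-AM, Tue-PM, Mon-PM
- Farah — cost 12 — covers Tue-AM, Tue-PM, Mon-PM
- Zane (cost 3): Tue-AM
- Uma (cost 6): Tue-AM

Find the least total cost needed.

12

This is an integer covering problem.
Farah alone covers Tue-AM, Tue-PM, Mon-PM — every shift.
Total cost: 12.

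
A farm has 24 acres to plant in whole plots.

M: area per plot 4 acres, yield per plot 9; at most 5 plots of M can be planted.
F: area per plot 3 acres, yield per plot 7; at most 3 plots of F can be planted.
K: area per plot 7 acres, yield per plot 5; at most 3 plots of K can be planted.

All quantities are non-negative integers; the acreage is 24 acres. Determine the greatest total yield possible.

This is a bounded integer knapsack.
4×M and 2×F: area 22 ≤ 24, yield 4·9 + 2·7 = 50.
5×M and 1×F: area 23 ≤ 24, yield 5·9 + 1·7 = 52.
Best is 52.

52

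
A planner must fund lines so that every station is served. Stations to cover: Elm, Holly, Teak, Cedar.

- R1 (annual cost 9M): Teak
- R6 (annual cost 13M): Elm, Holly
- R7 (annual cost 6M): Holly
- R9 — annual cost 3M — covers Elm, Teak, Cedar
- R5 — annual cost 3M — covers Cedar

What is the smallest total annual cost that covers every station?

Choose R7 and R9: together they cover Elm, Holly, Teak, Cedar — every station.
Total annual cost: 6 + 3 = 9.

9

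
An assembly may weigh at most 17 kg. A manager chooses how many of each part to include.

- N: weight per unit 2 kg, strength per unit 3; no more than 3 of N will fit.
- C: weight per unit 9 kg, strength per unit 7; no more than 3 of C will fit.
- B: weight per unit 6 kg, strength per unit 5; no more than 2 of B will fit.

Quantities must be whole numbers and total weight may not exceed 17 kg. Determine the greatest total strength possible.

16

N has the best ratio (3/2); taking only N gives at most 3×3 = 9 (stopped by the supply cap of 3).
Mixing does better — 2×N and 2×B: weight 16 ≤ 17, strength 2·3 + 2·5 = 16.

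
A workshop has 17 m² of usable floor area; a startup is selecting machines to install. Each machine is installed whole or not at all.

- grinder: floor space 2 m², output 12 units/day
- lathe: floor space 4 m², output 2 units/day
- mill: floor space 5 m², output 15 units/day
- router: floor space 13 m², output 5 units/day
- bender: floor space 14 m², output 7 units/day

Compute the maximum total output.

This is a 0-1 knapsack instance.
Take grinder, lathe, and mill: floor space 2 + 4 + 5 = 11 ≤ 17, output 12 + 2 + 15 = 29.
No other feasible combination does better.

29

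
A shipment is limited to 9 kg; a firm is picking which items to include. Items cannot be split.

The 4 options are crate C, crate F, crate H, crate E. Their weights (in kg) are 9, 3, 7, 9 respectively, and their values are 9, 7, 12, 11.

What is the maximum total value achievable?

12

crate H: weight 7 ≤ 9, value 12.
crate E: weight 9 ≤ 9, value 11.
Best is crate H with total value 12.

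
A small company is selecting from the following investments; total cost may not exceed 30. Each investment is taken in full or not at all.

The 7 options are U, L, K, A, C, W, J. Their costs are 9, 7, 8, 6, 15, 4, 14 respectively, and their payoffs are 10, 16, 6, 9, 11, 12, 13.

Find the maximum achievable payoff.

47

Allowing fractional choices, the relaxed optimum would be about 50.7, but investments are indivisible.
L + K + A + W: cost 7 + 8 + 6 + 4 = 25 ≤ 30, payoff 16 + 6 + 9 + 12 = 43.
U + L + K + W: cost 9 + 7 + 8 + 4 = 28 ≤ 30, payoff 10 + 16 + 6 + 12 = 44.
U + L + A + W: cost 9 + 7 + 6 + 4 = 26 ≤ 30, payoff 10 + 16 + 9 + 12 = 47.
Best is U, L, A, and W with total payoff 47.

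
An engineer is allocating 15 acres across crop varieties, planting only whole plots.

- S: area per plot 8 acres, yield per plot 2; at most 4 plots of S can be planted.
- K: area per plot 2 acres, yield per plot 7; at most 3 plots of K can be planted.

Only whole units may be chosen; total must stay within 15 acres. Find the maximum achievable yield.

1×S and 3×K: area 14 ≤ 15, yield 1·2 + 3·7 = 23.
3×K: area 6 ≤ 15, yield 3·7 = 21.
Best is 23.

23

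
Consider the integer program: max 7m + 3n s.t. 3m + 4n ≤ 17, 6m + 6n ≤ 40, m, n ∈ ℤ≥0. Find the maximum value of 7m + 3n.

35

The continuous relaxation peaks at (5.67, 0) with value 39.67; rounding to a feasible lattice point costs some objective.
(m,n)=(5,0) is feasible, giving 35.
(m,n)=(4,1) is feasible, giving 31.
The best lattice point is (5,0), giving 35.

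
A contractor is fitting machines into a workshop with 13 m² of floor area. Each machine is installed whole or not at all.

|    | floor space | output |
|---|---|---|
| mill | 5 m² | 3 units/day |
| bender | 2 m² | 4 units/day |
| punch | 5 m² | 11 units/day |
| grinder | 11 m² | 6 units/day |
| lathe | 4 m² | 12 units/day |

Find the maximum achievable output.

27

Allowing fractional choices, the relaxed optimum would be about 28.2, but machines are indivisible.
bender + punch + lathe: floor space 2 + 5 + 4 = 11 ≤ 13, output 4 + 11 + 12 = 27.
punch + lathe: floor space 5 + 4 = 9 ≤ 13, output 11 + 12 = 23.
Best is bender, punch, and lathe with total output 27.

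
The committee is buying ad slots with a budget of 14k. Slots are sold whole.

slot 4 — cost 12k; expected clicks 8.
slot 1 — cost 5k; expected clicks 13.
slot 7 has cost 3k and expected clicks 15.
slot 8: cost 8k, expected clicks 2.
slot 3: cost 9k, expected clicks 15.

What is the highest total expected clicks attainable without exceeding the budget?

Take slot 7 and slot 3: cost 3 + 9 = 12 ≤ 14, expected clicks 15 + 15 = 30.
No other feasible combination does better.

30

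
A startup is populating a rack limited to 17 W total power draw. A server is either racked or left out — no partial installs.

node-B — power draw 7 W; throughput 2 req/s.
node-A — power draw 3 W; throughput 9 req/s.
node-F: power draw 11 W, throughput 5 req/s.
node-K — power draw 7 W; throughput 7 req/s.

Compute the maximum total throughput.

node-A + node-F: power draw 3 + 11 = 14 ≤ 17, throughput 9 + 5 = 14.
node-A + node-K: power draw 3 + 7 = 10 ≤ 17, throughput 9 + 7 = 16.
node-B + node-A + node-K: power draw 7 + 3 + 7 = 17 ≤ 17, throughput 2 + 9 + 7 = 18.
Best is node-B, node-A, and node-K with total throughput 18.

18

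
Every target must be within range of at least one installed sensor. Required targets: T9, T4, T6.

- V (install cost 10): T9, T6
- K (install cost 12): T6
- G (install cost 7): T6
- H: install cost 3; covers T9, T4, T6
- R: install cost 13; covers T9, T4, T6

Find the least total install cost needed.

3

H alone covers T9, T4, T6 — every target.
Total install cost: 3.
No cover costs less than 3.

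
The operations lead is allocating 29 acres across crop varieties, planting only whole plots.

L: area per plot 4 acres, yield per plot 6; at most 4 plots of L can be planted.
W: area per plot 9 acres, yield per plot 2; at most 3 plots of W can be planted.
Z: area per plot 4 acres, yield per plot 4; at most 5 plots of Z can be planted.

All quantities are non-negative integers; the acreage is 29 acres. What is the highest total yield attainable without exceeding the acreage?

36

L has the best ratio (6/4); taking only L gives at most 4×6 = 24 (stopped by the supply cap of 4).
Mixing does better — 4×L and 3×Z: area 28 ≤ 29, yield 4·6 + 3·4 = 36.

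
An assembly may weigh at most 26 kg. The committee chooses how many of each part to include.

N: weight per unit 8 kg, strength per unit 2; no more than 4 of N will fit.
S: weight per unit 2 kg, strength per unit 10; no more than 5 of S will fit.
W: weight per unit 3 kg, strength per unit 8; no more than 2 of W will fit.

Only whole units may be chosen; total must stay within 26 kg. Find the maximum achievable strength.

S has the best ratio (10/2); taking only S gives at most 5×10 = 50 (stopped by the supply cap of 5).
Mixing does better — 1×N, 5×S, and 2×W: weight 24 ≤ 26, strength 1·2 + 5·10 + 2·8 = 68.

68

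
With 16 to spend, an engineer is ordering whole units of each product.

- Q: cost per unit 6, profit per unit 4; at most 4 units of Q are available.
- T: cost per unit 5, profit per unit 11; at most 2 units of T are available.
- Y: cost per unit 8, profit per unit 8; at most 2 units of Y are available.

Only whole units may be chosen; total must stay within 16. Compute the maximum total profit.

2×T: cost 10 ≤ 16, profit 2·11 = 22.
1×Q and 2×T: cost 16 ≤ 16, profit 1·4 + 2·11 = 26.
Best is 26.

26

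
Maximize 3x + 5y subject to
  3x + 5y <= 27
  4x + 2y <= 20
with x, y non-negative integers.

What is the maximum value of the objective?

Relaxing integrality, the LP optimum is 27.00 at (x,y) = (0, 5.4), which is not an integer point.
(x,y)=(2,4): 3·2+5·4=26≤27, 4·2+2·4=16≤20, objective 26.
(x,y)=(0,5): 3·0+5·5=25≤27, 4·0+2·5=10≤20, objective 25.
(x,y)=(3,3): 3·3+5·3=24≤27, 4·3+2·3=18≤20, objective 24.
No feasible integer point exceeds 26.

26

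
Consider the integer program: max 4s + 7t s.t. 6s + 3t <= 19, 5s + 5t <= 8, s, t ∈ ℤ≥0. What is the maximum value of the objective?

The continuous relaxation peaks at (0, 1.6) with value 11.20; rounding to a feasible lattice point costs some objective.
(s,t)=(0,1): 6·0+3·1=3≤19, 5·0+5·1=5≤8, objective 7.
(s,t)=(1,0): 6·1+3·0=6≤19, 5·1+5·0=5≤8, objective 4.
(s,t)=(0,0): 6·0+3·0=0≤19, 5·0+5·0=0≤8, objective 0.
The best lattice point is (0,1), giving 7.

7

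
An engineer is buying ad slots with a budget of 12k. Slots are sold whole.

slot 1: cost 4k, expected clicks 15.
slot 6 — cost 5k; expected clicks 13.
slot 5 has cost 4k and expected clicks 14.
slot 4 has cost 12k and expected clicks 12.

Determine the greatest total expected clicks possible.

Allowing fractional choices, the relaxed optimum would be about 39.4, but ad slots are indivisible.
slot 6 + slot 5: cost 5 + 4 = 9 ≤ 12, expected clicks 13 + 14 = 27.
slot 1 + slot 6: cost 4 + 5 = 9 ≤ 12, expected clicks 15 + 13 = 28.
slot 1 + slot 5: cost 4 + 4 = 8 ≤ 12, expected clicks 15 + 14 = 29.
Best is slot 1 and slot 5 with total expected clicks 29.

29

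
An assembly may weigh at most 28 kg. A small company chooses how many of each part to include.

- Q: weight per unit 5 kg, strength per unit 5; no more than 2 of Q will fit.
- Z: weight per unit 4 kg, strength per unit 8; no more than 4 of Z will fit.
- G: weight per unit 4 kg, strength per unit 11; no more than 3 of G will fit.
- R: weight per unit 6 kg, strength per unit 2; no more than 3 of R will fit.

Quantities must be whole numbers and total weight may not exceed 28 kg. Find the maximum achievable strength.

65

This is a bounded integer knapsack.
G has the best ratio (11/4); taking only G gives at most 3×11 = 33 (stopped by the supply cap of 3).
Mixing does better — 4×Z and 3×G: weight 28 ≤ 28, strength 4·8 + 3·11 = 65.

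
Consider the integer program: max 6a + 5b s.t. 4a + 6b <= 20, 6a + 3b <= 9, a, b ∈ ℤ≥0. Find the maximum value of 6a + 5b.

15

(a,b)=(0,3): 4·0+6·3=18≤20, 6·0+3·3=9≤9, objective 15.
(a,b)=(0,2): 4·0+6·2=12≤20, 6·0+3·2=6≤9, objective 10.
No feasible integer point exceeds 15.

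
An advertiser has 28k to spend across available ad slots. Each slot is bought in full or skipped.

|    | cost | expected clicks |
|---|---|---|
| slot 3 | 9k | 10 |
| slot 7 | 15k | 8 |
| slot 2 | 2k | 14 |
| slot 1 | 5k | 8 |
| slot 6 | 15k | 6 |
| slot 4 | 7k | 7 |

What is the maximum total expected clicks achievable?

39

This is a 0-1 knapsack instance.
Allowing fractional choices, the relaxed optimum would be about 41.7, but ad slots are indivisible.
slot 3 + slot 2 + slot 1 + slot 4: cost 9 + 2 + 5 + 7 = 23 ≤ 28, expected clicks 10 + 14 + 8 + 7 = 39.
slot 3 + slot 2 + slot 1: cost 9 + 2 + 5 = 16 ≤ 28, expected clicks 10 + 14 + 8 = 32.
slot 3 + slot 7 + slot 2: cost 9 + 15 + 2 = 26 ≤ 28, expected clicks 10 + 8 + 14 = 32.
Best is slot 3, slot 2, slot 1, and slot 4 with total expected clicks 39.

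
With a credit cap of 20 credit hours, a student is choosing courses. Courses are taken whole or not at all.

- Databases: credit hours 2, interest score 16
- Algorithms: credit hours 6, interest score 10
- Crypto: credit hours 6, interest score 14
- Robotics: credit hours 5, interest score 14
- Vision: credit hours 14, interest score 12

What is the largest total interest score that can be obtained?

Databases + Algorithms + Crypto + Robotics: credit hours 2 + 6 + 6 + 5 = 19 ≤ 20, interest score 16 + 10 + 14 + 14 = 54.
Databases + Crypto + Robotics: credit hours 2 + 6 + 5 = 13 ≤ 20, interest score 16 + 14 + 14 = 44.
Databases + Algorithms + Robotics: credit hours 2 + 6 + 5 = 13 ≤ 20, interest score 16 + 10 + 14 = 40.
Best is Databases, Algorithms, Crypto, and Robotics with total interest score 54.

54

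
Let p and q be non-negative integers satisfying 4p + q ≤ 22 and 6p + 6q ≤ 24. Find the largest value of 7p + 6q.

28

(p,q)=(4,0): 4·4+1·0=16≤22, 6·4+6·0=24≤24, objective 28.
(p,q)=(3,1): 4·3+1·1=13≤22, 6·3+6·1=24≤24, objective 27.
(p,q)=(3,0): 4·3+1·0=12≤22, 6·3+6·0=18≤24, objective 21.
The best lattice point is (4,0), giving 28.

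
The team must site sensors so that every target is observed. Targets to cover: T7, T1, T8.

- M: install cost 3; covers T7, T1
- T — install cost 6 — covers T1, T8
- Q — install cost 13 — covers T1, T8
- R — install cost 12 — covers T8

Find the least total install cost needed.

Choose M and T: together they cover T7, T1, T8 — every target.
Total install cost: 3 + 6 = 9.
No cover costs less than 9.

9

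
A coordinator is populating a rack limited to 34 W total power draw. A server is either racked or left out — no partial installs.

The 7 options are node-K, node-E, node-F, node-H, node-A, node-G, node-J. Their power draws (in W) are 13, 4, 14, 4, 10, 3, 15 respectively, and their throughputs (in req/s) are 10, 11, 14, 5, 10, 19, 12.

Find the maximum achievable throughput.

55

Allowing fractional choices, the relaxed optimum would be about 58.0, but servers are indivisible.
node-K + node-E + node-H + node-A + node-G: power draw 13 + 4 + 4 + 10 + 3 = 34 ≤ 34, throughput 10 + 11 + 5 + 10 + 19 = 55.
node-E + node-F + node-A + node-G: power draw 4 + 14 + 10 + 3 = 31 ≤ 34, throughput 11 + 14 + 10 + 19 = 54.
node-K + node-E + node-F + node-G: power draw 13 + 4 + 14 + 3 = 34 ≤ 34, throughput 10 + 11 + 14 + 19 = 54.
Best is node-K, node-E, node-H, node-A, and node-G with total throughput 55.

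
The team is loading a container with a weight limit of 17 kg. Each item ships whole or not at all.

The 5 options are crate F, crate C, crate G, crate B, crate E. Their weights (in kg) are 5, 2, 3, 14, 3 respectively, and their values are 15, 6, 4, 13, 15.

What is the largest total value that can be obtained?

Allowing fractional choices, the relaxed optimum would be about 43.7, but items are indivisible.
crate F + crate C + crate E: weight 5 + 2 + 3 = 10 ≤ 17, value 15 + 6 + 15 = 36.
crate F + crate G + crate E: weight 5 + 3 + 3 = 11 ≤ 17, value 15 + 4 + 15 = 34.
crate F + crate C + crate G + crate E: weight 5 + 2 + 3 + 3 = 13 ≤ 17, value 15 + 6 + 4 + 15 = 40.
Best is crate F, crate C, crate G, and crate E with total value 40.

40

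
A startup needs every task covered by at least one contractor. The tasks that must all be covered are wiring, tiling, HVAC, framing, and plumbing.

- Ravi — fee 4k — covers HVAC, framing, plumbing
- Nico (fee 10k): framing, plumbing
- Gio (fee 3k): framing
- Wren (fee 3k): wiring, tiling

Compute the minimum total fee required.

7

This is a weighted set-cover instance.
Choose Ravi and Wren: together they cover wiring, tiling, HVAC, framing, plumbing — every task.
Total fee: 4 + 3 = 7.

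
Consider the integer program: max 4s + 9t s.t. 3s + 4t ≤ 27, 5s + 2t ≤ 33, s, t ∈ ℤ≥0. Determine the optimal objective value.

(s,t)=(1,6): 3·1+4·6=27≤27, 5·1+2·6=17≤33, objective 58.
(s,t)=(0,6): 3·0+4·6=24≤27, 5·0+2·6=12≤33, objective 54.
(s,t)=(2,5): 3·2+4·5=26≤27, 5·2+2·5=20≤33, objective 53.
(s,t)=(1,5): 3·1+4·5=23≤27, 5·1+2·5=15≤33, objective 49.
Maximum is 58 at (s,t)=(1,6).

58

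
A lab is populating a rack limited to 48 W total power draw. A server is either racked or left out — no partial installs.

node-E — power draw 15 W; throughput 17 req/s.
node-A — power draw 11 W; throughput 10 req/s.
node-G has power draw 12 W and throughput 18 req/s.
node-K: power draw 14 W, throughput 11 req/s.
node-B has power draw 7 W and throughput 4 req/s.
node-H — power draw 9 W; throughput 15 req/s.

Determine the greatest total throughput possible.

node-E + node-G + node-B + node-H: power draw 15 + 12 + 7 + 9 = 43 ≤ 48, throughput 17 + 18 + 4 + 15 = 54.
node-E + node-A + node-G + node-H: power draw 15 + 11 + 12 + 9 = 47 ≤ 48, throughput 17 + 10 + 18 + 15 = 60.
Best is node-E, node-A, node-G, and node-H with total throughput 60.

60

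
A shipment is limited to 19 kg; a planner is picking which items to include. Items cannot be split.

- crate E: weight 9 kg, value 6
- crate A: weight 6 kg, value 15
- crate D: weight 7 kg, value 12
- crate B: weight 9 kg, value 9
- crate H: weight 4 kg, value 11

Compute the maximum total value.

38

Allowing fractional choices, the relaxed optimum would be about 40.0, but items are indivisible.
crate E + crate A + crate H: weight 9 + 6 + 4 = 19 ≤ 19, value 6 + 15 + 11 = 32.
crate A + crate B + crate H: weight 6 + 9 + 4 = 19 ≤ 19, value 15 + 9 + 11 = 35.
crate A + crate D + crate H: weight 6 + 7 + 4 = 17 ≤ 19, value 15 + 12 + 11 = 38.
Best is crate A, crate D, and crate H with total value 38.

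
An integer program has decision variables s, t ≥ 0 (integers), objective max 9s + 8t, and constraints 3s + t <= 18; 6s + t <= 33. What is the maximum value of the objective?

(s,t)=(0,18) is feasible, giving 144.
(s,t)=(0,17) is feasible, giving 136.
Maximum is 144 at (s,t)=(0,18).

144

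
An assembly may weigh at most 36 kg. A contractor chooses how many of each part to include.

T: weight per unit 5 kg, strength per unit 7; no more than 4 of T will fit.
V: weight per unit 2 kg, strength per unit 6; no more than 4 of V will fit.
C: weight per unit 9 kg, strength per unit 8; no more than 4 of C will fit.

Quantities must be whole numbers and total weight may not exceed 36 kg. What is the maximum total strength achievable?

This is a bounded integer knapsack.
2×T, 4×V, and 2×C: weight 36 ≤ 36, strength 2·7 + 4·6 + 2·8 = 54.
4×T, 3×V, and 1×C: weight 35 ≤ 36, strength 4·7 + 3·6 + 1·8 = 54.
Best is 54.

54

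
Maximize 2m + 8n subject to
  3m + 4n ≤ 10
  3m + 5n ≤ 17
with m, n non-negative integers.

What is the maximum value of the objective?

16

(m,n)=(0,2): 3·0+4·2=8≤10, 3·0+5·2=10≤17, objective 16.
(m,n)=(1,1): 3·1+4·1=7≤10, 3·1+5·1=8≤17, objective 10.
(m,n)=(0,1): 3·0+4·1=4≤10, 3·0+5·1=5≤17, objective 8.
Maximum is 16 at (m,n)=(0,2).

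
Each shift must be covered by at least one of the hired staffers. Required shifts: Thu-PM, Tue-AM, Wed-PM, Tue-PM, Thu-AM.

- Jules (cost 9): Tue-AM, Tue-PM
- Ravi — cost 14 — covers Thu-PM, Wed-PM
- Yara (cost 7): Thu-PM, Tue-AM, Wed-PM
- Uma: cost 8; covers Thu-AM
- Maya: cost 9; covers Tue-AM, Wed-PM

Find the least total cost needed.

This is an integer covering problem.
Choose Jules, Yara, and Uma: together they cover Thu-PM, Tue-AM, Wed-PM, Tue-PM, Thu-AM — every shift.
Total cost: 9 + 7 + 8 = 24.
No cover costs less than 24.

24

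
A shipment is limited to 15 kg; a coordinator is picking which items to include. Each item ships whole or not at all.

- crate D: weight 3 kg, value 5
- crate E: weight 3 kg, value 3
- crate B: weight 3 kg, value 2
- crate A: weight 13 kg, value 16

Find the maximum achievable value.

16

Treat it as a binary knapsack problem.
crate A: weight 13 ≤ 15, value 16.
crate D + crate E + crate B: weight 3 + 3 + 3 = 9 ≤ 15, value 5 + 3 + 2 = 10.
crate D + crate E: weight 3 + 3 = 6 ≤ 15, value 5 + 3 = 8.
Best is crate A with total value 16.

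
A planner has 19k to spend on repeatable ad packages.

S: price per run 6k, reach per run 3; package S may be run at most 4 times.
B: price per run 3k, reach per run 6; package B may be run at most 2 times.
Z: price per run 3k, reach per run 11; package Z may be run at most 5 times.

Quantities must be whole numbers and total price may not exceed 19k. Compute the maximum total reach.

Z has the best ratio (11/3); taking only Z gives at most 5×11 = 55 (stopped by the supply cap of 5).
Mixing does better — 1×B and 5×Z: price 18 ≤ 19, reach 1·6 + 5·11 = 61.

61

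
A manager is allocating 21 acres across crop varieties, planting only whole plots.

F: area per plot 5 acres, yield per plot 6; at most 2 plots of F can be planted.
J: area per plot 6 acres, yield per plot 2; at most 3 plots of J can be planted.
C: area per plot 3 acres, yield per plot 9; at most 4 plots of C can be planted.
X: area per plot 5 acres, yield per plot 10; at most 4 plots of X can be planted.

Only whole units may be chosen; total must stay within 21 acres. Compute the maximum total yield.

48

This is a bounded integer knapsack.
Take 2×C and 3×X: area 21 ≤ 21, yield 2·9 + 3·10 = 48.
No other integer combination yields more.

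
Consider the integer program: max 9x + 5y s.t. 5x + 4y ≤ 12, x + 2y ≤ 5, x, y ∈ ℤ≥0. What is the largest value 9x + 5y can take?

The continuous relaxation peaks at (2.4, 0) with value 21.60; rounding to a feasible lattice point costs some objective.
(x,y)=(2,0): 5·2+4·0=10≤12, 1·2+2·0=2≤5, objective 18.
(x,y)=(1,1): 5·1+4·1=9≤12, 1·1+2·1=3≤5, objective 14.
(x,y)=(1,0): 5·1+4·0=5≤12, 1·1+2·0=1≤5, objective 9.
The best lattice point is (2,0), giving 18.

18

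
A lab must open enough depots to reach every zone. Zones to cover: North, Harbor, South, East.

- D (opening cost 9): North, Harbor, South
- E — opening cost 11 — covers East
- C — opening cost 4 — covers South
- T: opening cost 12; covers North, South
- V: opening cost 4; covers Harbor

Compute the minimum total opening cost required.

Choose D and E: together they cover North, Harbor, South, East — every zone.
Total opening cost: 9 + 11 = 20.
No cover costs less than 20.

20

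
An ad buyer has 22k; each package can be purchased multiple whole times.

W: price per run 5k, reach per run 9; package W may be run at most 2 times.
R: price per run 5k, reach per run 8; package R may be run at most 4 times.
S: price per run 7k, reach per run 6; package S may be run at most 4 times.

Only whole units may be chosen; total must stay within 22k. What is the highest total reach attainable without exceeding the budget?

W has the best ratio (9/5); taking only W gives at most 2×9 = 18 (stopped by the supply cap of 2).
Mixing does better — 2×W and 2×R: price 20 ≤ 22, reach 2·9 + 2·8 = 34.

34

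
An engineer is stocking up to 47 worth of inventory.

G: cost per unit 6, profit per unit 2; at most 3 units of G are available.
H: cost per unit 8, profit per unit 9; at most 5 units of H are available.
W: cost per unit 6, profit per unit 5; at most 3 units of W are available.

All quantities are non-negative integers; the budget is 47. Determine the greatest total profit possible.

50

This is a bounded integer knapsack.
H has the best ratio (9/8); taking only H gives at most 5×9 = 45 (stopped by the cost limit).
Mixing does better — 5×H and 1×W: cost 46 ≤ 47, profit 5·9 + 1·5 = 50.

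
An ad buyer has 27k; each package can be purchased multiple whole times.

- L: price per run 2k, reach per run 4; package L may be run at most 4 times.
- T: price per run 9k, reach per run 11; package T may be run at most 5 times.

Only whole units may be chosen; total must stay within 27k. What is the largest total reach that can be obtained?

This is a bounded integer knapsack.
L has the best ratio (4/2); taking only L gives at most 4×4 = 16 (stopped by the supply cap of 4).
Mixing does better — 4×L and 2×T: price 26 ≤ 27, reach 4·4 + 2·11 = 38.

38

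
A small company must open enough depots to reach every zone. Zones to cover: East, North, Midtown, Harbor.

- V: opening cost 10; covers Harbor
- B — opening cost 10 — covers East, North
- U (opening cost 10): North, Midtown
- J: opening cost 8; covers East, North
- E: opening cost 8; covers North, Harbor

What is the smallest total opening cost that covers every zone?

26

Choose U, J, and E: together they cover East, North, Midtown, Harbor — every zone.
Total opening cost: 10 + 8 + 8 = 26.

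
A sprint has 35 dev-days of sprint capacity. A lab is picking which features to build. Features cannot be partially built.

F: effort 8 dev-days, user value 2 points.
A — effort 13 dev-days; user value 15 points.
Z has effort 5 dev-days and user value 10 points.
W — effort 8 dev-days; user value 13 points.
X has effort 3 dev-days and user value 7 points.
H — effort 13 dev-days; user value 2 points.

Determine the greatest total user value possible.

Allowing fractional choices, the relaxed optimum would be about 46.5, but features are indivisible.
F + A + Z + W: effort 8 + 13 + 5 + 8 = 34 ≤ 35, user value 2 + 15 + 10 + 13 = 40.
A + Z + W + X: effort 13 + 5 + 8 + 3 = 29 ≤ 35, user value 15 + 10 + 13 + 7 = 45.
Best is A, Z, W, and X with total user value 45.

45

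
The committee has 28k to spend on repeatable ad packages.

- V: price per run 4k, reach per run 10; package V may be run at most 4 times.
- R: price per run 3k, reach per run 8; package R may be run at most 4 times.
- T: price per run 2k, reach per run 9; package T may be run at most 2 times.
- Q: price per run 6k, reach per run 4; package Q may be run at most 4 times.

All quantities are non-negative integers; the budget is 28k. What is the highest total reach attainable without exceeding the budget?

80

T has the best ratio (9/2); taking only T gives at most 2×9 = 18 (stopped by the supply cap of 2).
Mixing does better — 3×V, 4×R, and 2×T: price 28 ≤ 28, reach 3·10 + 4·8 + 2·9 = 80.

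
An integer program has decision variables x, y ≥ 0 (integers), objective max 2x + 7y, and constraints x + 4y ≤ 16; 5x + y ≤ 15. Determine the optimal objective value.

(x,y)=(0,4) is feasible, giving 28.
(x,y)=(2,3) is feasible, giving 25.
(x,y)=(1,3) is feasible, giving 23.
The best lattice point is (0,4), giving 28.

28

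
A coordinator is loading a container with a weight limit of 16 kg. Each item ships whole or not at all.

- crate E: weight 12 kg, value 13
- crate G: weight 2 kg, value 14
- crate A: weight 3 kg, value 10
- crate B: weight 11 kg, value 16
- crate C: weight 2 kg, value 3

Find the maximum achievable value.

crate G + crate B + crate C: weight 2 + 11 + 2 = 15 ≤ 16, value 14 + 16 + 3 = 33.
crate G + crate A + crate B: weight 2 + 3 + 11 = 16 ≤ 16, value 14 + 10 + 16 = 40.
crate G + crate B: weight 2 + 11 = 13 ≤ 16, value 14 + 16 = 30.
Best is crate G, crate A, and crate B with total value 40.

40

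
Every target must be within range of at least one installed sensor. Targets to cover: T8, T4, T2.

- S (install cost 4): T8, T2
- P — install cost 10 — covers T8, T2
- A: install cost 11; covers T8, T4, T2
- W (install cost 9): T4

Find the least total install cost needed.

11

The greedy cost-per-new-target heuristic would pick S and W for 13, but a cheaper cover exists.
A alone covers T8, T4, T2 — every target.
Total install cost: 11.
No cover costs less than 11.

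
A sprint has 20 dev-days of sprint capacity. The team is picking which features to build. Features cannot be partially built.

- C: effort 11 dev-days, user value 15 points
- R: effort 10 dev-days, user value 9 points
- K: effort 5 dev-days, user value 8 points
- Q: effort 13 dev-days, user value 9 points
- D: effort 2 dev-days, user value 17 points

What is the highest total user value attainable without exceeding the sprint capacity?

Allowing fractional choices, the relaxed optimum would be about 41.8, but features are indivisible.
C + K + D: effort 11 + 5 + 2 = 18 ≤ 20, user value 15 + 8 + 17 = 40.
R + K + D: effort 10 + 5 + 2 = 17 ≤ 20, user value 9 + 8 + 17 = 34.
Best is C, K, and D with total user value 40.

40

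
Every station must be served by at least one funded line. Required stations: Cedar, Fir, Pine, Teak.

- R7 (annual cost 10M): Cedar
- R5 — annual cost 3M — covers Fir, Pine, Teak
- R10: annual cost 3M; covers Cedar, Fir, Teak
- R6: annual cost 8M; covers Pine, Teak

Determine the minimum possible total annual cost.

6

This is a weighted set-cover instance.
Choose R5 and R10: together they cover Cedar, Fir, Pine, Teak — every station.
Total annual cost: 3 + 3 = 6.
No cover costs less than 6.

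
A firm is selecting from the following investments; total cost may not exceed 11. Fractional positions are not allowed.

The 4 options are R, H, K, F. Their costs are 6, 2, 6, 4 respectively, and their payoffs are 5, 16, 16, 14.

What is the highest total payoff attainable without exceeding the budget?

32

H + F: cost 2 + 4 = 6 ≤ 11, payoff 16 + 14 = 30.
H + K: cost 2 + 6 = 8 ≤ 11, payoff 16 + 16 = 32.
Best is H and K with total payoff 32.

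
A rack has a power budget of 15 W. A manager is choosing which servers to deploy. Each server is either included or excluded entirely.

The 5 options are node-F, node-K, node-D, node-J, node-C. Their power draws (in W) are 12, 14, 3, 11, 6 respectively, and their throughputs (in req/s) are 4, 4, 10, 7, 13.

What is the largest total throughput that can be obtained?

23

Allowing fractional choices, the relaxed optimum would be about 26.8, but servers are indivisible.
node-F + node-D: power draw 12 + 3 = 15 ≤ 15, throughput 4 + 10 = 14.
node-D + node-C: power draw 3 + 6 = 9 ≤ 15, throughput 10 + 13 = 23.
node-D + node-J: power draw 3 + 11 = 14 ≤ 15, throughput 10 + 7 = 17.
Best is node-D and node-C with total throughput 23.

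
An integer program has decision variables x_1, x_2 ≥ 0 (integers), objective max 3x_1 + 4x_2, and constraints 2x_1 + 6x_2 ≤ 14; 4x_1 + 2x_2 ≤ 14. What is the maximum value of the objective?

13

Relaxing integrality, the LP optimum is 14.00 at (x_1,x_2) = (2.8, 1.4), which is not an integer point.
(x_1,x_2)=(3,1): 2·3+6·1=12≤14, 4·3+2·1=14≤14, objective 13.
(x_1,x_2)=(1,2): 2·1+6·2=14≤14, 4·1+2·2=8≤14, objective 11.
(x_1,x_2)=(2,1): 2·2+6·1=10≤14, 4·2+2·1=10≤14, objective 10.
No feasible integer point exceeds 13.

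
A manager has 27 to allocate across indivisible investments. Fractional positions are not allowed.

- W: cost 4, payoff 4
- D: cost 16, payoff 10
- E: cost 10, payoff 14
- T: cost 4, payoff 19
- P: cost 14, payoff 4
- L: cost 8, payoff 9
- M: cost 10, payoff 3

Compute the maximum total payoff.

46

Take W, E, T, and L: cost 4 + 10 + 4 + 8 = 26 ≤ 27, payoff 4 + 14 + 19 + 9 = 46.
No other feasible combination does better.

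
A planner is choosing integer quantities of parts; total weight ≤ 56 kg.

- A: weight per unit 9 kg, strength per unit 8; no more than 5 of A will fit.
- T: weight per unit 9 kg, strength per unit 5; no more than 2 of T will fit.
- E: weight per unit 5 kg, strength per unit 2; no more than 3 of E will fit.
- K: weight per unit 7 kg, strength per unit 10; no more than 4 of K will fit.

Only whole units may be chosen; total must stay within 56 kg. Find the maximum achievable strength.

64

This is a bounded integer knapsack.
3×A and 4×K: weight 55 ≤ 56, strength 3·8 + 4·10 = 64.
2×A, 1×T, and 4×K: weight 55 ≤ 56, strength 2·8 + 1·5 + 4·10 = 61.
Best is 64.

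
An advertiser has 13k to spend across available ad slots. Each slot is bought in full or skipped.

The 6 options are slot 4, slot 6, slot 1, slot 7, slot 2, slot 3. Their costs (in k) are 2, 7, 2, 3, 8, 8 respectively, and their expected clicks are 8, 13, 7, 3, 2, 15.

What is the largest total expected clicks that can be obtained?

slot 4 + slot 6 + slot 1: cost 2 + 7 + 2 = 11 ≤ 13, expected clicks 8 + 13 + 7 = 28.
slot 4 + slot 7 + slot 3: cost 2 + 3 + 8 = 13 ≤ 13, expected clicks 8 + 3 + 15 = 26.
slot 4 + slot 1 + slot 3: cost 2 + 2 + 8 = 12 ≤ 13, expected clicks 8 + 7 + 15 = 30.
Best is slot 4, slot 1, and slot 3 with total expected clicks 30.

30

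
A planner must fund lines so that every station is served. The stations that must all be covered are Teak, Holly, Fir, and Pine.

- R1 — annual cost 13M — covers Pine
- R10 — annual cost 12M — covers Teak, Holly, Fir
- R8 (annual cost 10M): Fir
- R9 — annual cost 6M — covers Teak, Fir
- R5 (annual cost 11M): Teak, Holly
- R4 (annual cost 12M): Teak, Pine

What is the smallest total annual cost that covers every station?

The greedy cost-per-new-station heuristic would pick R9, R5, and R4 for 29, but a cheaper cover exists.
Choose R10 and R4: together they cover Teak, Holly, Fir, Pine — every station.
Total annual cost: 12 + 12 = 24.
No cover costs less than 24.

24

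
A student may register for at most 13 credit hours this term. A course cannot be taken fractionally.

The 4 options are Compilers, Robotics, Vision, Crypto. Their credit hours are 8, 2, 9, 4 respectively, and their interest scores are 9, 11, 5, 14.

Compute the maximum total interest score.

Take Robotics and Crypto: credit hours 2 + 4 = 6 ≤ 13, interest score 11 + 14 = 25.
No other feasible combination does better.

25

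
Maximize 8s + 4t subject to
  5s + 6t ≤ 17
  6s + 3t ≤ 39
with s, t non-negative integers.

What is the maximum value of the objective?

(s,t)=(3,0): 5·3+6·0=15≤17, 6·3+3·0=18≤39, objective 24.
(s,t)=(2,1): 5·2+6·1=16≤17, 6·2+3·1=15≤39, objective 20.
(s,t)=(2,0): 5·2+6·0=10≤17, 6·2+3·0=12≤39, objective 16.
No feasible integer point exceeds 24.

24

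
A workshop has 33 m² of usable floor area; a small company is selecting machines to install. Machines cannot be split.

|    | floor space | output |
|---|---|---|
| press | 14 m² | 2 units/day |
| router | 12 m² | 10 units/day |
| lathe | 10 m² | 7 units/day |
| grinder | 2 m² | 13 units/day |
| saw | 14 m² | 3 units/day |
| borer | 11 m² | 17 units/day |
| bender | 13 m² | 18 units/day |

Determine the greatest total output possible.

48

Take grinder, borer, and bender: floor space 2 + 11 + 13 = 26 ≤ 33, output 13 + 17 + 18 = 48.
No other feasible combination does better.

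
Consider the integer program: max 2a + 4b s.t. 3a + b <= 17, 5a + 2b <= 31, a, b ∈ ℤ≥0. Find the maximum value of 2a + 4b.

(a,b)=(0,15) is feasible, giving 60.
(a,b)=(0,14) is feasible, giving 56.
No feasible integer point exceeds 60.

60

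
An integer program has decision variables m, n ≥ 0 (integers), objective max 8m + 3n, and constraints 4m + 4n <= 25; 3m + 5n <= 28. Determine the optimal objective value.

Relaxing integrality, the LP optimum is 50.00 at (m,n) = (6.25, 0), which is not an integer point.
(m,n)=(6,0) is feasible, giving 48.
(m,n)=(5,1) is feasible, giving 43.
(m,n)=(5,0) is feasible, giving 40.
The best lattice point is (6,0), giving 48.

48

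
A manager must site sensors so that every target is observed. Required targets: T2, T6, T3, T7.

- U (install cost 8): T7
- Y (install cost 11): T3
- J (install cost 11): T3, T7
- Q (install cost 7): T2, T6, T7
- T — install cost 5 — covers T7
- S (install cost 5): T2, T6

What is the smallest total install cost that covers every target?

16

Choose J and S: together they cover T2, T6, T3, T7 — every target.
Total install cost: 11 + 5 = 16.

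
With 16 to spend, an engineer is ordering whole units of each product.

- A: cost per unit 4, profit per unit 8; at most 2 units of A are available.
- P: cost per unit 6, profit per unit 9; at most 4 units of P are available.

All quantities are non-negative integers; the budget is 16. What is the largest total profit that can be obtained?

26

Take 1×A and 2×P: cost 16 ≤ 16, profit 1·8 + 2·9 = 26.
No other integer combination yields more.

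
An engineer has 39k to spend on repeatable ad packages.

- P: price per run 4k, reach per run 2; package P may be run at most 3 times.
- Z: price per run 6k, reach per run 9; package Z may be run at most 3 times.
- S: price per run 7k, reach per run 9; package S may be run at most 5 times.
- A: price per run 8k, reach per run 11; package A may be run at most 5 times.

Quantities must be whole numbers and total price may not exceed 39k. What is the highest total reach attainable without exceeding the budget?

Z has the best ratio (9/6); taking only Z gives at most 3×9 = 27 (stopped by the supply cap of 3).
Mixing does better — 3×Z and 3×S: price 39 ≤ 39, reach 3·9 + 3·9 = 54.

54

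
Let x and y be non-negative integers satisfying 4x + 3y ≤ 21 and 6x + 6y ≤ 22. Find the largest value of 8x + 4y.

24

(x,y)=(3,0) is feasible, giving 24.
(x,y)=(2,1) is feasible, giving 20.
Maximum is 24 at (x,y)=(3,0).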